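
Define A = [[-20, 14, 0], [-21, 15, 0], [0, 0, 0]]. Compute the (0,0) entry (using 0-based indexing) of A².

Characteristic polynomial: s^3 + 5s^2 - 6s = s(s - 1)(s + 6), so the eigenvalues are -6, 0, 1.
s=-6: eigenvector (1, 1, 0).
s=1: eigenvector (2, 3, 0).
s=0: eigenvector (0, 0, 1).
P = [[1, 2, 0], [1, 3, 0], [0, 0, 1]], D = diag(-6, 1, 0), P⁻¹ = [[3, -2, 0], [-1, 1, 0], [0, 0, 1]].
A² = P·diag(36, 1, 0)·P⁻¹ = [[106, -70, 0], [105, -69, 0], [0, 0, 0]].
The requested entry is 106.

106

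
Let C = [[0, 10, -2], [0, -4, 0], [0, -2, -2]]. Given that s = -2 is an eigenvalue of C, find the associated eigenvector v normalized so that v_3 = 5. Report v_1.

C + 2I = [[2, 10, -2], [0, -2, 0], [0, -2, 0]].
Solving (C + 2I)v = 0 gives the eigenspace spanned by (5, 0, 5).
With v_3 = 5, v = (5, 0, 5), so v_1 = 5.

5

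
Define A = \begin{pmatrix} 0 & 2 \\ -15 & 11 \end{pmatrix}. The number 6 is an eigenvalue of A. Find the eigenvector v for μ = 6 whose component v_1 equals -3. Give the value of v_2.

A − 6I = [[-6, 2], [-15, 5]].
Solving (A − 6I)v = 0 gives the eigenspace spanned by (-3, -9).
With v_1 = -3, v = (-3, -9), so v_2 = -9.

-9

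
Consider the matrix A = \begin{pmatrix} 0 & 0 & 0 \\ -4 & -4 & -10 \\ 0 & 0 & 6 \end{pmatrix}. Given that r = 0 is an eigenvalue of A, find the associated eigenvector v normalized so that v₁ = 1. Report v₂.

-1

A = [[0, 0, 0], [-4, -4, -10], [0, 0, 6]].
Solving (A)v = 0 gives the eigenspace spanned by (1, -1, 0).
With v₁ = 1, v = (1, -1, 0), so v₂ = -1.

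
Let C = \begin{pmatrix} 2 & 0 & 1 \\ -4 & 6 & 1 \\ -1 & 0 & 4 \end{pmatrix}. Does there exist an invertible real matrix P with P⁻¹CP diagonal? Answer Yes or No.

No

Characteristic polynomial: p(s) = s^3 - 12s^2 + 45s - 54 = (s - 6)(s - 3)^2.
s = 3 has algebraic multiplicity 2; rank(C − 3I) = 2, so geometric multiplicity = 1.
Geometric multiplicity < algebraic multiplicity, so C is not diagonalizable.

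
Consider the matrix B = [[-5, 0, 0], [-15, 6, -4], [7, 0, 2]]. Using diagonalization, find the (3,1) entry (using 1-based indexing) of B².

Characteristic polynomial: t^3 - 3t^2 - 28t + 60 = (t - 6)(t - 2)(t + 5), so the eigenvalues are -5, 2, 6.
t=-5: eigenvector (1, 1, -1).
t=6: eigenvector (0, 1, 0).
t=2: eigenvector (0, 1, 1).
P = [[1, 0, 0], [1, 1, 1], [-1, 0, 1]], D = diag(-5, 6, 2), P⁻¹ = [[1, 0, 0], [-2, 1, -1], [1, 0, 1]].
B² = P·diag(25, 36, 4)·P⁻¹ = [[25, 0, 0], [-43, 36, -32], [-21, 0, 4]].
The requested entry is -21.

-21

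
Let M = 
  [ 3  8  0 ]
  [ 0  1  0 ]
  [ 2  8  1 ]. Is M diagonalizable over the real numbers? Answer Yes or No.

Characteristic polynomial: p(s) = s^3 - 5s^2 + 7s - 3 = (s - 3)(s - 1)^2.
s = 1 has algebraic multiplicity 2; rank(M − 1I) = 1, so geometric multiplicity = 2.
Every eigenvalue has geometric = algebraic multiplicity, so M is diagonalizable.

Yes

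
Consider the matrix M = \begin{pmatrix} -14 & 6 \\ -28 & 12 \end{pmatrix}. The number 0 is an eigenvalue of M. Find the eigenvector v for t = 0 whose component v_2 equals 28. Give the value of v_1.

M = [[-14, 6], [-28, 12]].
Solving (M)v = 0 gives the eigenspace spanned by (12, 28).
With v_2 = 28, v = (12, 28), so v_1 = 12.

12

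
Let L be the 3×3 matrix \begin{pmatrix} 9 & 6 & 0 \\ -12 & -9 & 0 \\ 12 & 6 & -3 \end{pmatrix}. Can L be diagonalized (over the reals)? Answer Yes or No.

Yes

Characteristic polynomial: p(r) = r^3 + 3r^2 - 9r - 27 = (r - 3)(r + 3)^2.
r = -3 has algebraic multiplicity 2; rank(L + 3I) = 1, so geometric multiplicity = 2.
Every eigenvalue has geometric = algebraic multiplicity, so L is diagonalizable.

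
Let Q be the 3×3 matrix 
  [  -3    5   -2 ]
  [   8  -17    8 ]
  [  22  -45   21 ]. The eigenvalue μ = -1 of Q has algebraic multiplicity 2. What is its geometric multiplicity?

1

Q + 1I = [[-2, 5, -2], [8, -16, 8], [22, -45, 22]].
This matrix has rank 2, so its null space has dimension 3 − 2 = 1.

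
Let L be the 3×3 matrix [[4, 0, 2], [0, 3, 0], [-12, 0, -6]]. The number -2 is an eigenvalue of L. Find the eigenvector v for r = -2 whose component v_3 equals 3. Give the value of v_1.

L + 2I = [[6, 0, 2], [0, 5, 0], [-12, 0, -4]].
Solving (L + 2I)v = 0 gives the eigenspace spanned by (-1, 0, 3).
With v_3 = 3, v = (-1, 0, 3), so v_1 = -1.

-1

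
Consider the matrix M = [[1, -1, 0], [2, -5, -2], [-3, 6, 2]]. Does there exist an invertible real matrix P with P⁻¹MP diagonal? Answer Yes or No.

No

Characteristic polynomial: p(λ) = λ^3 + 2λ^2 + λ = λ(λ + 1)^2.
λ = -1 has algebraic multiplicity 2; rank(M + 1I) = 2, so geometric multiplicity = 1.
Geometric multiplicity < algebraic multiplicity, so M is not diagonalizable.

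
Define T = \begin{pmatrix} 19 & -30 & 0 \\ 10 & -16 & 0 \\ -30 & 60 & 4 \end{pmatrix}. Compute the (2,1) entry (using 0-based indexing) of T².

Characteristic polynomial: r^3 - 7r^2 + 8r + 16 = (r - 4)^2(r + 1), so the eigenvalues are -1, 4, 4.
r=4: eigenvector (2, 1, -3).
r=-1: eigenvector (-3, -2, 6).
r=4: eigenvector (0, 0, 1).
P = [[2, -3, 0], [1, -2, 0], [-3, 6, 1]], D = diag(4, -1, 4), P⁻¹ = [[2, -3, 0], [1, -2, 0], [0, 3, 1]].
T² = P·diag(16, 1, 16)·P⁻¹ = [[61, -90, 0], [30, -44, 0], [-90, 180, 16]].
The requested entry is 180.

180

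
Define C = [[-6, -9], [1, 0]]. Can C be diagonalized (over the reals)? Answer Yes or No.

No

Characteristic polynomial: p(r) = r^2 + 6r + 9 = (r + 3)^2.
r = -3 has algebraic multiplicity 2; rank(C + 3I) = 1, so geometric multiplicity = 1.
Geometric multiplicity < algebraic multiplicity, so C is not diagonalizable.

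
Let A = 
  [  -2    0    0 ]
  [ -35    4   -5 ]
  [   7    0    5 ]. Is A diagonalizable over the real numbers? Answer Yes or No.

Yes

Characteristic polynomial: p(μ) = μ^3 - 7μ^2 + 2μ + 40 = (μ - 5)(μ - 4)(μ + 2).
All 3 eigenvalues are distinct, so A is diagonalizable.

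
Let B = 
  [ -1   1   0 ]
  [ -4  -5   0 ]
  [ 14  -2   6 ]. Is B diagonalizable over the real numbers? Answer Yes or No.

No

Characteristic polynomial: p(μ) = μ^3 - 27μ - 54 = (μ - 6)(μ + 3)^2.
μ = -3 has algebraic multiplicity 2; rank(B + 3I) = 2, so geometric multiplicity = 1.
Geometric multiplicity < algebraic multiplicity, so B is not diagonalizable.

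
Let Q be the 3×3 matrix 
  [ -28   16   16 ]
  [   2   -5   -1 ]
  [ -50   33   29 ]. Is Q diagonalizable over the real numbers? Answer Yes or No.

No

Characteristic polynomial: p(r) = r^3 + 4r^2 - 16r - 64 = (r - 4)(r + 4)^2.
r = -4 has algebraic multiplicity 2; rank(Q + 4I) = 2, so geometric multiplicity = 1.
Geometric multiplicity < algebraic multiplicity, so Q is not diagonalizable.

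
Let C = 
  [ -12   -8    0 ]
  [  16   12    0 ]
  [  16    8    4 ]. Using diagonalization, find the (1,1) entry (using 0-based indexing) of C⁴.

256

Characteristic polynomial: r^3 - 4r^2 - 16r + 64 = (r - 4)^2(r + 4), so the eigenvalues are -4, 4, 4.
r=4: eigenvector (1, -2, 0).
r=4: eigenvector (0, 0, 1).
r=-4: eigenvector (1, -1, -1).
P = [[1, 0, 1], [-2, 0, -1], [0, 1, -1]], D = diag(4, 4, -4), P⁻¹ = [[-1, -1, 0], [2, 1, 1], [2, 1, 0]].
C⁴ = P·diag(256, 256, 256)·P⁻¹ = [[256, 0, 0], [0, 256, 0], [0, 0, 256]].
The requested entry is 256.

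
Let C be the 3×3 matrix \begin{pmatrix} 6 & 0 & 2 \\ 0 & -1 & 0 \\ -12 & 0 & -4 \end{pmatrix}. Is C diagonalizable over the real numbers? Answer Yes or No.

Characteristic polynomial: p(t) = t^3 - t^2 - 2t = t(t - 2)(t + 1).
All 3 eigenvalues are distinct, so C is diagonalizable.

Yes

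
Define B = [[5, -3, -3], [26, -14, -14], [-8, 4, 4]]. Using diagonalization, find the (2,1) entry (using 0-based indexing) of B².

Characteristic polynomial: t^3 + 5t^2 + 4t = t(t + 1)(t + 4), so the eigenvalues are -4, -1, 0.
t=-1: eigenvector (1, 2, 0).
t=-4: eigenvector (-1, -4, 1).
t=0: eigenvector (0, -1, 1).
P = [[1, -1, 0], [2, -4, -1], [0, 1, 1]], D = diag(-1, -4, 0), P⁻¹ = [[3, -1, -1], [2, -1, -1], [-2, 1, 2]].
B² = P·diag(1, 16, 0)·P⁻¹ = [[-29, 15, 15], [-122, 62, 62], [32, -16, -16]].
The requested entry is -16.

-16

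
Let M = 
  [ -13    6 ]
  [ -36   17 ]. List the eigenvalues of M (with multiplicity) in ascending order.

Characteristic polynomial: p(t) = t^2 - 4t - 5 = (t - 5)(t + 1).
Roots (with multiplicity): -1, 5.

-1, 5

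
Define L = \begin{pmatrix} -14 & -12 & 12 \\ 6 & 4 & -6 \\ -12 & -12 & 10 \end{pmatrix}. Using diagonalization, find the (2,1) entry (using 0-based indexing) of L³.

Characteristic polynomial: s^3 - 12s - 16 = (s - 4)(s + 2)^2, so the eigenvalues are -2, -2, 4.
s=-2: eigenvector (1, -1, 0).
s=-2: eigenvector (2, -1, 1).
s=4: eigenvector (2, -1, 2).
P = [[1, 2, 2], [-1, -1, -1], [0, 1, 2]], D = diag(-2, -2, 4), P⁻¹ = [[-1, -2, 0], [2, 2, -1], [-1, -1, 1]].
L³ = P·diag(-8, -8, 64)·P⁻¹ = [[-152, -144, 144], [72, 64, -72], [-144, -144, 136]].
The requested entry is -144.

-144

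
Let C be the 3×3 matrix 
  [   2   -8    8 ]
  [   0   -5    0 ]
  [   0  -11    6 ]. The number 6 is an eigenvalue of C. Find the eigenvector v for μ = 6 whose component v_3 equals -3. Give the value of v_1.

-6

C − 6I = [[-4, -8, 8], [0, -11, 0], [0, -11, 0]].
Solving (C − 6I)v = 0 gives the eigenspace spanned by (-6, 0, -3).
With v_3 = -3, v = (-6, 0, -3), so v_1 = -6.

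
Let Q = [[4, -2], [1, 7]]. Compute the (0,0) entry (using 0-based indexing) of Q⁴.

-46

Characteristic polynomial: μ^2 - 11μ + 30 = (μ - 6)(μ - 5), so the eigenvalues are 5, 6.
μ=5: eigenvector (2, -1).
μ=6: eigenvector (1, -1).
P = [[2, 1], [-1, -1]], D = diag(5, 6), P⁻¹ = [[1, 1], [-1, -2]].
Q⁴ = P·diag(625, 1296)·P⁻¹ = [[-46, -1342], [671, 1967]].
The requested entry is -46.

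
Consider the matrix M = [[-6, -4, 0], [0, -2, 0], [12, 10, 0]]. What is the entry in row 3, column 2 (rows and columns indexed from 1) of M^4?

-2576

Characteristic polynomial: r^3 + 8r^2 + 12r = r(r + 2)(r + 6), so the eigenvalues are -6, -2, 0.
r=-2: eigenvector (-1, 1, 1).
r=-6: eigenvector (1, 0, -2).
r=0: eigenvector (0, 0, 1).
P = [[-1, 1, 0], [1, 0, 0], [1, -2, 1]], D = diag(-2, -6, 0), P⁻¹ = [[0, 1, 0], [1, 1, 0], [2, 1, 1]].
M⁴ = P·diag(16, 1296, 0)·P⁻¹ = [[1296, 1280, 0], [0, 16, 0], [-2592, -2576, 0]].
The requested entry is -2576.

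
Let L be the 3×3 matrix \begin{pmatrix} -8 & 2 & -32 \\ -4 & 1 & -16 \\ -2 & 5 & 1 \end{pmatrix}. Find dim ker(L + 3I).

L + 3I = [[-5, 2, -32], [-4, 4, -16], [-2, 5, 4]].
This matrix has rank 2, so its null space has dimension 3 − 2 = 1.

1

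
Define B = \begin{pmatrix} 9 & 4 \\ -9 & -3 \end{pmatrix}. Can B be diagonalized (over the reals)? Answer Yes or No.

No

Characteristic polynomial: p(t) = t^2 - 6t + 9 = (t - 3)^2.
t = 3 has algebraic multiplicity 2; rank(B − 3I) = 1, so geometric multiplicity = 1.
Geometric multiplicity < algebraic multiplicity, so B is not diagonalizable.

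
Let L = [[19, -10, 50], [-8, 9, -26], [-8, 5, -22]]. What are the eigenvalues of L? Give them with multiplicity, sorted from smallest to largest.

Characteristic polynomial: p(s) = s^3 - 6s^2 + 5s + 12 = (s - 4)(s - 3)(s + 1).
Roots (with multiplicity): -1, 3, 4.

-1, 3, 4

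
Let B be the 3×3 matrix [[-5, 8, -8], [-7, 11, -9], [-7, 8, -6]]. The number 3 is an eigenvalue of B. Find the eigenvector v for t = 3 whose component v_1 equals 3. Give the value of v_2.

6

B − 3I = [[-8, 8, -8], [-7, 8, -9], [-7, 8, -9]].
Solving (B − 3I)v = 0 gives the eigenspace spanned by (3, 6, 3).
With v_1 = 3, v = (3, 6, 3), so v_2 = 6.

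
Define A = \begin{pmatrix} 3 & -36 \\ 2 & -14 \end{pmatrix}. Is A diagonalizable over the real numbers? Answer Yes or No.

Characteristic polynomial: p(r) = r^2 + 11r + 30 = (r + 5)(r + 6).
All 2 eigenvalues are distinct, so A is diagonalizable.

Yes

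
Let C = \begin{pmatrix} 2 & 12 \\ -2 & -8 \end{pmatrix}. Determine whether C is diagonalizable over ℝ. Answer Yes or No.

Characteristic polynomial: p(μ) = μ^2 + 6μ + 8 = (μ + 2)(μ + 4).
All 2 eigenvalues are distinct, so C is diagonalizable.

Yes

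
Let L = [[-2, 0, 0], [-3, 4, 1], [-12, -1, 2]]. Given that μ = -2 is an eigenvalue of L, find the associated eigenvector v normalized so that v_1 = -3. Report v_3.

L + 2I = [[0, 0, 0], [-3, 6, 1], [-12, -1, 4]].
Solving (L + 2I)v = 0 gives the eigenspace spanned by (-3, 0, -9).
With v_1 = -3, v = (-3, 0, -9), so v_3 = -9.

-9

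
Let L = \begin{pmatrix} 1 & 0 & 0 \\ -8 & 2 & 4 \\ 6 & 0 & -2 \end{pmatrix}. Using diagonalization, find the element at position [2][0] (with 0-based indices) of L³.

18

Characteristic polynomial: λ^3 - λ^2 - 4λ + 4 = (λ - 2)(λ - 1)(λ + 2), so the eigenvalues are -2, 1, 2.
λ=2: eigenvector (0, 1, 0).
λ=1: eigenvector (1, 0, 2).
λ=-2: eigenvector (0, -1, 1).
P = [[0, 1, 0], [1, 0, -1], [0, 2, 1]], D = diag(2, 1, -2), P⁻¹ = [[-2, 1, 1], [1, 0, 0], [-2, 0, 1]].
L³ = P·diag(8, 1, -8)·P⁻¹ = [[1, 0, 0], [-32, 8, 16], [18, 0, -8]].
The requested entry is 18.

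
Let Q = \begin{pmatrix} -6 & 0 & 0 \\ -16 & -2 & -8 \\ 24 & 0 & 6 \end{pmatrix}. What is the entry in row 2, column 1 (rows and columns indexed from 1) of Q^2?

-64

Characteristic polynomial: λ^3 + 2λ^2 - 36λ - 72 = (λ - 6)(λ + 2)(λ + 6), so the eigenvalues are -6, -2, 6.
λ=-6: eigenvector (1, 0, -2).
λ=-2: eigenvector (0, 1, 0).
λ=6: eigenvector (0, -1, 1).
P = [[1, 0, 0], [0, 1, -1], [-2, 0, 1]], D = diag(-6, -2, 6), P⁻¹ = [[1, 0, 0], [2, 1, 1], [2, 0, 1]].
Q² = P·diag(36, 4, 36)·P⁻¹ = [[36, 0, 0], [-64, 4, -32], [0, 0, 36]].
The requested entry is -64.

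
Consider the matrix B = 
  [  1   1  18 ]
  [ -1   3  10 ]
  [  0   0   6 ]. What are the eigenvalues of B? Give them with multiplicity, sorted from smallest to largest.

2, 2, 6

Characteristic polynomial: p(s) = s^3 - 10s^2 + 28s - 24 = (s - 6)(s - 2)^2.
Roots (with multiplicity): 2, 2, 6.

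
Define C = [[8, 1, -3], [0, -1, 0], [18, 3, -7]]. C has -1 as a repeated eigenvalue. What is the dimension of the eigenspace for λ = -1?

C + 1I = [[9, 1, -3], [0, 0, 0], [18, 3, -6]].
This matrix has rank 2, so its null space has dimension 3 − 2 = 1.

1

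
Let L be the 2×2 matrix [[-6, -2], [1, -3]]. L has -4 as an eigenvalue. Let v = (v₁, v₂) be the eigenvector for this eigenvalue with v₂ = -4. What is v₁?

L + 4I = [[-2, -2], [1, 1]].
Solving (L + 4I)v = 0 gives the eigenspace spanned by (4, -4).
With v₂ = -4, v = (4, -4), so v₁ = 4.

4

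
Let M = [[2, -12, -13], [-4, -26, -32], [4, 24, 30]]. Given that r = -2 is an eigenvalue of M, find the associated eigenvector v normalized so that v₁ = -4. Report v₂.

M + 2I = [[4, -12, -13], [-4, -24, -32], [4, 24, 32]].
Solving (M + 2I)v = 0 gives the eigenspace spanned by (-4, -10, 8).
With v₁ = -4, v = (-4, -10, 8), so v₂ = -10.

-10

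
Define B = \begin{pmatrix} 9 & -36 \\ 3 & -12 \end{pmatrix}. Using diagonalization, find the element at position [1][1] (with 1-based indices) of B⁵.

Characteristic polynomial: μ^2 + 3μ = μ(μ + 3), so the eigenvalues are -3, 0.
μ=-3: eigenvector (3, 1).
μ=0: eigenvector (4, 1).
P = [[3, 4], [1, 1]], D = diag(-3, 0), P⁻¹ = [[-1, 4], [1, -3]].
B⁵ = P·diag(-243, 0)·P⁻¹ = [[729, -2916], [243, -972]].
The requested entry is 729.

729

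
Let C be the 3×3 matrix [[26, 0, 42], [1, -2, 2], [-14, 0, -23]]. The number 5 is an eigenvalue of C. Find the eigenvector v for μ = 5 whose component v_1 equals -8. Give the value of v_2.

0

C − 5I = [[21, 0, 42], [1, -7, 2], [-14, 0, -28]].
Solving (C − 5I)v = 0 gives the eigenspace spanned by (-8, 0, 4).
With v_1 = -8, v = (-8, 0, 4), so v_2 = 0.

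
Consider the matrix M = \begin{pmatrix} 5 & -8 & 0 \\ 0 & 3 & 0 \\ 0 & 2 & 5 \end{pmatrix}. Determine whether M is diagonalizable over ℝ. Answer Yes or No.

Yes

Characteristic polynomial: p(s) = s^3 - 13s^2 + 55s - 75 = (s - 5)^2(s - 3).
s = 5 has algebraic multiplicity 2; rank(M − 5I) = 1, so geometric multiplicity = 2.
Every eigenvalue has geometric = algebraic multiplicity, so M is diagonalizable.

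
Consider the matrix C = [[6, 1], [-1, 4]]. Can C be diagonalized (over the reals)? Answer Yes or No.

No

Characteristic polynomial: p(s) = s^2 - 10s + 25 = (s - 5)^2.
s = 5 has algebraic multiplicity 2; rank(C − 5I) = 1, so geometric multiplicity = 1.
Geometric multiplicity < algebraic multiplicity, so C is not diagonalizable.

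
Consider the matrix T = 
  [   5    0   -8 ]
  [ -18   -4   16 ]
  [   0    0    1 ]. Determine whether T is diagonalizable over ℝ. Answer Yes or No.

Characteristic polynomial: p(λ) = λ^3 - 2λ^2 - 19λ + 20 = (λ - 5)(λ - 1)(λ + 4).
All 3 eigenvalues are distinct, so T is diagonalizable.

Yes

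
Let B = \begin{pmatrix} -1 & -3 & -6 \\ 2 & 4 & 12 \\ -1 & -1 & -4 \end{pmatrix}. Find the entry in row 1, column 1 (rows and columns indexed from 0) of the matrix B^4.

Characteristic polynomial: t^3 + t^2 - 4t - 4 = (t - 2)(t + 1)(t + 2), so the eigenvalues are -2, -1, 2.
t=-1: eigenvector (1, 2, -1).
t=2: eigenvector (-1, 1, 0).
t=-2: eigenvector (0, -2, 1).
P = [[1, -1, 0], [2, 1, -2], [-1, 0, 1]], D = diag(-1, 2, -2), P⁻¹ = [[1, 1, 2], [0, 1, 2], [1, 1, 3]].
B⁴ = P·diag(1, 16, 16)·P⁻¹ = [[1, -15, -30], [-30, -14, -60], [15, 15, 46]].
The requested entry is -14.

-14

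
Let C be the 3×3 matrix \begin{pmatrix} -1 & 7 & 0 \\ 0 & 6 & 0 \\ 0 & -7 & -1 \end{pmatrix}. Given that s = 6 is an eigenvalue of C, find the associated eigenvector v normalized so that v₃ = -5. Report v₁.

5

C − 6I = [[-7, 7, 0], [0, 0, 0], [0, -7, -7]].
Solving (C − 6I)v = 0 gives the eigenspace spanned by (5, 5, -5).
With v₃ = -5, v = (5, 5, -5), so v₁ = 5.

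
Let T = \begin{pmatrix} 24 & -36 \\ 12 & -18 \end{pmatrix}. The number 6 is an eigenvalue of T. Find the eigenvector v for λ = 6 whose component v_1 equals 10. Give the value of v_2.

T − 6I = [[18, -36], [12, -24]].
Solving (T − 6I)v = 0 gives the eigenspace spanned by (10, 5).
With v_1 = 10, v = (10, 5), so v_2 = 5.

5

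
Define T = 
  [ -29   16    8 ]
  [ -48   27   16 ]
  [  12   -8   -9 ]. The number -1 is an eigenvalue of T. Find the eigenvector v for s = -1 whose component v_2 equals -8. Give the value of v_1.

-4

T + 1I = [[-28, 16, 8], [-48, 28, 16], [12, -8, -8]].
Solving (T + 1I)v = 0 gives the eigenspace spanned by (-4, -8, 2).
With v_2 = -8, v = (-4, -8, 2), so v_1 = -4.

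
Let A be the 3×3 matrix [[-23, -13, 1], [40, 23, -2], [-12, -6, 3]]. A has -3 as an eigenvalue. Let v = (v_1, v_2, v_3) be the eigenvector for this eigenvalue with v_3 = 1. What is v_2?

-3

A + 3I = [[-20, -13, 1], [40, 26, -2], [-12, -6, 6]].
Solving (A + 3I)v = 0 gives the eigenspace spanned by (2, -3, 1).
With v_3 = 1, v = (2, -3, 1), so v_2 = -3.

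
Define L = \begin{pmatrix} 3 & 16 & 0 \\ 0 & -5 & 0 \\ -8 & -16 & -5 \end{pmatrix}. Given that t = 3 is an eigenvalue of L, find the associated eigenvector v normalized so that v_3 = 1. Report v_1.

L − 3I = [[0, 16, 0], [0, -8, 0], [-8, -16, -8]].
Solving (L − 3I)v = 0 gives the eigenspace spanned by (-1, 0, 1).
With v_3 = 1, v = (-1, 0, 1), so v_1 = -1.

-1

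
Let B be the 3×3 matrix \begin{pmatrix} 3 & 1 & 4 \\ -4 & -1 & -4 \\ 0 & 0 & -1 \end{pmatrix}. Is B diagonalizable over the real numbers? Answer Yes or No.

Characteristic polynomial: p(t) = t^3 - t^2 - t + 1 = (t - 1)^2(t + 1).
t = 1 has algebraic multiplicity 2; rank(B − 1I) = 2, so geometric multiplicity = 1.
Geometric multiplicity < algebraic multiplicity, so B is not diagonalizable.

No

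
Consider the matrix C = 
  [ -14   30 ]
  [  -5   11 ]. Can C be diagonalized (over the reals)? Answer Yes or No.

Yes

Characteristic polynomial: p(t) = t^2 + 3t - 4 = (t - 1)(t + 4).
All 2 eigenvalues are distinct, so C is diagonalizable.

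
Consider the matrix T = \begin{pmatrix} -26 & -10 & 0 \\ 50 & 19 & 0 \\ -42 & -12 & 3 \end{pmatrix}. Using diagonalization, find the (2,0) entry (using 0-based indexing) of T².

Characteristic polynomial: s^3 + 4s^2 - 15s - 18 = (s - 3)(s + 1)(s + 6), so the eigenvalues are -6, -1, 3.
s=-6: eigenvector (1, -2, 2).
s=-1: eigenvector (-2, 5, -6).
s=3: eigenvector (0, 0, 1).
P = [[1, -2, 0], [-2, 5, 0], [2, -6, 1]], D = diag(-6, -1, 3), P⁻¹ = [[5, 2, 0], [2, 1, 0], [2, 2, 1]].
T² = P·diag(36, 1, 9)·P⁻¹ = [[176, 70, 0], [-350, -139, 0], [366, 156, 9]].
The requested entry is 366.

366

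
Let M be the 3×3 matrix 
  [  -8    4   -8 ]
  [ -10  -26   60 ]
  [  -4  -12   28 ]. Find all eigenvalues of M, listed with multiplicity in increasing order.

Characteristic polynomial: p(s) = s^3 + 6s^2 - 16s - 96 = (s - 4)(s + 4)(s + 6).
Roots (with multiplicity): -6, -4, 4.

-6, -4, 4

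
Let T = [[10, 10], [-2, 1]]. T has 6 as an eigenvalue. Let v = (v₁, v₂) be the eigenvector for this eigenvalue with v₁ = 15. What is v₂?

T − 6I = [[4, 10], [-2, -5]].
Solving (T − 6I)v = 0 gives the eigenspace spanned by (15, -6).
With v₁ = 15, v = (15, -6), so v₂ = -6.

-6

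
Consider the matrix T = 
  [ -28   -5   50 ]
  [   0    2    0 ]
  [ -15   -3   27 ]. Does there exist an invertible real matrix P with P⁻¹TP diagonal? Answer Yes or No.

No

Characteristic polynomial: p(s) = s^3 - s^2 - 8s + 12 = (s - 2)^2(s + 3).
s = 2 has algebraic multiplicity 2; rank(T − 2I) = 2, so geometric multiplicity = 1.
Geometric multiplicity < algebraic multiplicity, so T is not diagonalizable.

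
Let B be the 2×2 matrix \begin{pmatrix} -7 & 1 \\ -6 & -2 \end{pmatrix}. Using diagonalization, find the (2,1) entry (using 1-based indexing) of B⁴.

Characteristic polynomial: μ^2 + 9μ + 20 = (μ + 4)(μ + 5), so the eigenvalues are -5, -4.
μ=-4: eigenvector (1, 3).
μ=-5: eigenvector (1, 2).
P = [[1, 1], [3, 2]], D = diag(-4, -5), P⁻¹ = [[-2, 1], [3, -1]].
B⁴ = P·diag(256, 625)·P⁻¹ = [[1363, -369], [2214, -482]].
The requested entry is 2214.

2214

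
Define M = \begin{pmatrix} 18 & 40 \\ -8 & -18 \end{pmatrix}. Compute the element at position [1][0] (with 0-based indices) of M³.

Characteristic polynomial: t^2 - 4 = (t - 2)(t + 2), so the eigenvalues are -2, 2.
t=-2: eigenvector (-2, 1).
t=2: eigenvector (-5, 2).
P = [[-2, -5], [1, 2]], D = diag(-2, 2), P⁻¹ = [[2, 5], [-1, -2]].
M³ = P·diag(-8, 8)·P⁻¹ = [[72, 160], [-32, -72]].
The requested entry is -32.

-32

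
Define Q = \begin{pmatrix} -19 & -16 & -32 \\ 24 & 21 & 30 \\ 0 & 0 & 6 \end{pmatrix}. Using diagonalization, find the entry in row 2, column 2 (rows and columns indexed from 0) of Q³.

Characteristic polynomial: μ^3 - 8μ^2 - 3μ + 90 = (μ - 6)(μ - 5)(μ + 3), so the eigenvalues are -3, 5, 6.
μ=5: eigenvector (2, -3, 0).
μ=-3: eigenvector (1, -1, 0).
μ=6: eigenvector (0, -2, 1).
P = [[2, 1, 0], [-3, -1, -2], [0, 0, 1]], D = diag(5, -3, 6), P⁻¹ = [[-1, -1, -2], [3, 2, 4], [0, 0, 1]].
Q³ = P·diag(125, -27, 216)·P⁻¹ = [[-331, -304, -608], [456, 429, 426], [0, 0, 216]].
The requested entry is 216.

216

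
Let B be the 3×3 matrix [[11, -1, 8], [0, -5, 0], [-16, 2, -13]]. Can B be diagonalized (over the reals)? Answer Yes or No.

Characteristic polynomial: p(μ) = μ^3 + 7μ^2 - 5μ - 75 = (μ - 3)(μ + 5)^2.
μ = -5 has algebraic multiplicity 2; rank(B + 5I) = 2, so geometric multiplicity = 1.
Geometric multiplicity < algebraic multiplicity, so B is not diagonalizable.

No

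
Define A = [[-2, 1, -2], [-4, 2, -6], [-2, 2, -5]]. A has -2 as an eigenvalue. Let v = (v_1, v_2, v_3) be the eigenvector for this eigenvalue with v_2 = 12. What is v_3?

A + 2I = [[0, 1, -2], [-4, 4, -6], [-2, 2, -3]].
Solving (A + 2I)v = 0 gives the eigenspace spanned by (3, 12, 6).
With v_2 = 12, v = (3, 12, 6), so v_3 = 6.

6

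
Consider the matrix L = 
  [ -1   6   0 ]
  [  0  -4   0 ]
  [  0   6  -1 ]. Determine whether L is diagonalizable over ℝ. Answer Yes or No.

Yes

Characteristic polynomial: p(μ) = μ^3 + 6μ^2 + 9μ + 4 = (μ + 1)^2(μ + 4).
μ = -1 has algebraic multiplicity 2; rank(L + 1I) = 1, so geometric multiplicity = 2.
Every eigenvalue has geometric = algebraic multiplicity, so L is diagonalizable.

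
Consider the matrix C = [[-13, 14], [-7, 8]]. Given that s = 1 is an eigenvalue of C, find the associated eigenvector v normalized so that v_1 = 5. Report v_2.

5

C − 1I = [[-14, 14], [-7, 7]].
Solving (C − 1I)v = 0 gives the eigenspace spanned by (5, 5).
With v_1 = 5, v = (5, 5), so v_2 = 5.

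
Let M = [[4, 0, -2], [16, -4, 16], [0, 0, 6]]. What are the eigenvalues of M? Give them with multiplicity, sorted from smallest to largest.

-4, 4, 6

Characteristic polynomial: p(s) = s^3 - 6s^2 - 16s + 96 = (s - 6)(s - 4)(s + 4).
Roots (with multiplicity): -4, 4, 6.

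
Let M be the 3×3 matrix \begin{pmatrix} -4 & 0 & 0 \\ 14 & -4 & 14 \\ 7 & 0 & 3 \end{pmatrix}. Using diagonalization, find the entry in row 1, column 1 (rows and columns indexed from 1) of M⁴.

256

Characteristic polynomial: s^3 + 5s^2 - 8s - 48 = (s - 3)(s + 4)^2, so the eigenvalues are -4, -4, 3.
s=-4: eigenvector (1, 0, -1).
s=3: eigenvector (0, 2, 1).
s=-4: eigenvector (0, 1, 0).
P = [[1, 0, 0], [0, 2, 1], [-1, 1, 0]], D = diag(-4, 3, -4), P⁻¹ = [[1, 0, 0], [1, 0, 1], [-2, 1, -2]].
M⁴ = P·diag(256, 81, 256)·P⁻¹ = [[256, 0, 0], [-350, 256, -350], [-175, 0, 81]].
The requested entry is 256.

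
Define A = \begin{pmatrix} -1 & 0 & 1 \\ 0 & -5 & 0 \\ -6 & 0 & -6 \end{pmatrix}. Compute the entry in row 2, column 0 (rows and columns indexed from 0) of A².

Characteristic polynomial: s^3 + 12s^2 + 47s + 60 = (s + 3)(s + 4)(s + 5), so the eigenvalues are -5, -4, -3.
s=-3: eigenvector (1, 0, -2).
s=-4: eigenvector (-1, 0, 3).
s=-5: eigenvector (0, 1, 0).
P = [[1, -1, 0], [0, 0, 1], [-2, 3, 0]], D = diag(-3, -4, -5), P⁻¹ = [[3, 0, 1], [2, 0, 1], [0, 1, 0]].
A² = P·diag(9, 16, 25)·P⁻¹ = [[-5, 0, -7], [0, 25, 0], [42, 0, 30]].
The requested entry is 42.

42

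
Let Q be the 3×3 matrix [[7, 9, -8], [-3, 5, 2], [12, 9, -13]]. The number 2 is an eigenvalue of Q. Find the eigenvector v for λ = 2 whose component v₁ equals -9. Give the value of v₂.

Q − 2I = [[5, 9, -8], [-3, 3, 2], [12, 9, -15]].
Solving (Q − 2I)v = 0 gives the eigenspace spanned by (-9, -3, -9).
With v₁ = -9, v = (-9, -3, -9), so v₂ = -3.

-3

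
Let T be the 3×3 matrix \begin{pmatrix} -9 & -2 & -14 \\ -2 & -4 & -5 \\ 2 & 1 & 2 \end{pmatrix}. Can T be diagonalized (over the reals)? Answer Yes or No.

Characteristic polynomial: p(r) = r^3 + 11r^2 + 39r + 45 = (r + 3)^2(r + 5).
r = -3 has algebraic multiplicity 2; rank(T + 3I) = 2, so geometric multiplicity = 1.
Geometric multiplicity < algebraic multiplicity, so T is not diagonalizable.

No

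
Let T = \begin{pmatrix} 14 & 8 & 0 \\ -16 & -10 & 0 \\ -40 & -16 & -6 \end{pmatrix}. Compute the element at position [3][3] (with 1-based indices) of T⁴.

1296

Characteristic polynomial: μ^3 + 2μ^2 - 36μ - 72 = (μ - 6)(μ + 2)(μ + 6), so the eigenvalues are -6, -2, 6.
μ=6: eigenvector (1, -1, -2).
μ=-2: eigenvector (-1, 2, 2).
μ=-6: eigenvector (0, 0, 1).
P = [[1, -1, 0], [-1, 2, 0], [-2, 2, 1]], D = diag(6, -2, -6), P⁻¹ = [[2, 1, 0], [1, 1, 0], [2, 0, 1]].
T⁴ = P·diag(1296, 16, 1296)·P⁻¹ = [[2576, 1280, 0], [-2560, -1264, 0], [-2560, -2560, 1296]].
The requested entry is 1296.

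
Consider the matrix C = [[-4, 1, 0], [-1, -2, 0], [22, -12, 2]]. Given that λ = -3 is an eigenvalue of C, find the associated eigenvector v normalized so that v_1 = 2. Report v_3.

-4

C + 3I = [[-1, 1, 0], [-1, 1, 0], [22, -12, 5]].
Solving (C + 3I)v = 0 gives the eigenspace spanned by (2, 2, -4).
With v_1 = 2, v = (2, 2, -4), so v_3 = -4.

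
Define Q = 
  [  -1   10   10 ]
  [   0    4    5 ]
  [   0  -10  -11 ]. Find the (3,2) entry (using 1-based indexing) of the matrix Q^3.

-430

Characteristic polynomial: μ^3 + 8μ^2 + 13μ + 6 = (μ + 1)^2(μ + 6), so the eigenvalues are -6, -1, -1.
μ=-1: eigenvector (1, 0, 0).
μ=-1: eigenvector (1, 1, -1).
μ=-6: eigenvector (-2, -1, 2).
P = [[1, 1, -2], [0, 1, -1], [0, -1, 2]], D = diag(-1, -1, -6), P⁻¹ = [[1, 0, 1], [0, 2, 1], [0, 1, 1]].
Q³ = P·diag(-1, -1, -216)·P⁻¹ = [[-1, 430, 430], [0, 214, 215], [0, -430, -431]].
The requested entry is -430.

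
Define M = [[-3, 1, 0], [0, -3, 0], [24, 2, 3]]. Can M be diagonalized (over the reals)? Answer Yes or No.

Characteristic polynomial: p(t) = t^3 + 3t^2 - 9t - 27 = (t - 3)(t + 3)^2.
t = -3 has algebraic multiplicity 2; rank(M + 3I) = 2, so geometric multiplicity = 1.
Geometric multiplicity < algebraic multiplicity, so M is not diagonalizable.

No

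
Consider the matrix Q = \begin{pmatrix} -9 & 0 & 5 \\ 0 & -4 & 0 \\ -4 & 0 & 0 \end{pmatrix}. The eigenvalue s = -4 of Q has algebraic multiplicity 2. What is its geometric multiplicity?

Q + 4I = [[-5, 0, 5], [0, 0, 0], [-4, 0, 4]].
This matrix has rank 1, so its null space has dimension 3 − 1 = 2.

2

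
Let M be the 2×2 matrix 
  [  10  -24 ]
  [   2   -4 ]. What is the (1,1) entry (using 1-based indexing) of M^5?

4000

Characteristic polynomial: μ^2 - 6μ + 8 = (μ - 4)(μ - 2), so the eigenvalues are 2, 4.
μ=2: eigenvector (3, 1).
μ=4: eigenvector (4, 1).
P = [[3, 4], [1, 1]], D = diag(2, 4), P⁻¹ = [[-1, 4], [1, -3]].
M⁵ = P·diag(32, 1024)·P⁻¹ = [[4000, -11904], [992, -2944]].
The requested entry is 4000.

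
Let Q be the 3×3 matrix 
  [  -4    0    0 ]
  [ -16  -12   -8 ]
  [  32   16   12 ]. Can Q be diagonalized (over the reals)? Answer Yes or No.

Characteristic polynomial: p(r) = r^3 + 4r^2 - 16r - 64 = (r - 4)(r + 4)^2.
r = -4 has algebraic multiplicity 2; rank(Q + 4I) = 1, so geometric multiplicity = 2.
Every eigenvalue has geometric = algebraic multiplicity, so Q is diagonalizable.

Yes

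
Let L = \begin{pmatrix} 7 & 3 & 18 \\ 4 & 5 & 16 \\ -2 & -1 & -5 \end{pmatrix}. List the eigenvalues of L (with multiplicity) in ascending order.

1, 3, 3

Characteristic polynomial: p(t) = t^3 - 7t^2 + 15t - 9 = (t - 3)^2(t - 1).
Roots (with multiplicity): 1, 3, 3.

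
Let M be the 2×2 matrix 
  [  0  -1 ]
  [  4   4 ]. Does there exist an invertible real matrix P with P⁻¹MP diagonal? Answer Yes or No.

Characteristic polynomial: p(s) = s^2 - 4s + 4 = (s - 2)^2.
s = 2 has algebraic multiplicity 2; rank(M − 2I) = 1, so geometric multiplicity = 1.
Geometric multiplicity < algebraic multiplicity, so M is not diagonalizable.

No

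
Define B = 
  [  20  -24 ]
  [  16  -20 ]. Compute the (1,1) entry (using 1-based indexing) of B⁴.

256

Characteristic polynomial: t^2 - 16 = (t - 4)(t + 4), so the eigenvalues are -4, 4.
t=4: eigenvector (-3, -2).
t=-4: eigenvector (1, 1).
P = [[-3, 1], [-2, 1]], D = diag(4, -4), P⁻¹ = [[-1, 1], [-2, 3]].
B⁴ = P·diag(256, 256)·P⁻¹ = [[256, 0], [0, 256]].
The requested entry is 256.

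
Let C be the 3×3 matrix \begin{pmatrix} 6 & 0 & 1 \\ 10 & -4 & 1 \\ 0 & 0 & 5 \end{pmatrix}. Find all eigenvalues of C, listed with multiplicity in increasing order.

Characteristic polynomial: p(r) = r^3 - 7r^2 - 14r + 120 = (r - 6)(r - 5)(r + 4).
Roots (with multiplicity): -4, 5, 6.

-4, 5, 6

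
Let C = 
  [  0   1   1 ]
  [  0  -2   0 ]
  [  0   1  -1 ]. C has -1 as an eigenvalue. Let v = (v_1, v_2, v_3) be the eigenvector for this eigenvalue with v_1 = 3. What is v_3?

C + 1I = [[1, 1, 1], [0, -1, 0], [0, 1, 0]].
Solving (C + 1I)v = 0 gives the eigenspace spanned by (3, 0, -3).
With v_1 = 3, v = (3, 0, -3), so v_3 = -3.

-3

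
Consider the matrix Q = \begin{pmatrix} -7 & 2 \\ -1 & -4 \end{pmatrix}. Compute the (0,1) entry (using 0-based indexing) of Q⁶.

-62062

Characteristic polynomial: t^2 + 11t + 30 = (t + 5)(t + 6), so the eigenvalues are -6, -5.
t=-6: eigenvector (2, 1).
t=-5: eigenvector (1, 1).
P = [[2, 1], [1, 1]], D = diag(-6, -5), P⁻¹ = [[1, -1], [-1, 2]].
Q⁶ = P·diag(46656, 15625)·P⁻¹ = [[77687, -62062], [31031, -15406]].
The requested entry is -62062.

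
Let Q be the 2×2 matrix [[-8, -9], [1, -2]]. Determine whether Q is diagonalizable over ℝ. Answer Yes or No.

No

Characteristic polynomial: p(μ) = μ^2 + 10μ + 25 = (μ + 5)^2.
μ = -5 has algebraic multiplicity 2; rank(Q + 5I) = 1, so geometric multiplicity = 1.
Geometric multiplicity < algebraic multiplicity, so Q is not diagonalizable.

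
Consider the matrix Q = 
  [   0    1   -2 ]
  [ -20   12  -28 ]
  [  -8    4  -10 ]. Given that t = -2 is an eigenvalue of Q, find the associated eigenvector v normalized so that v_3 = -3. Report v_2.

Q + 2I = [[2, 1, -2], [-20, 14, -28], [-8, 4, -8]].
Solving (Q + 2I)v = 0 gives the eigenspace spanned by (0, -6, -3).
With v_3 = -3, v = (0, -6, -3), so v_2 = -6.

-6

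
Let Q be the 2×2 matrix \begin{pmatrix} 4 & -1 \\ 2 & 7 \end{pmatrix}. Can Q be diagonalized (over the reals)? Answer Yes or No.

Yes

Characteristic polynomial: p(r) = r^2 - 11r + 30 = (r - 6)(r - 5).
All 2 eigenvalues are distinct, so Q is diagonalizable.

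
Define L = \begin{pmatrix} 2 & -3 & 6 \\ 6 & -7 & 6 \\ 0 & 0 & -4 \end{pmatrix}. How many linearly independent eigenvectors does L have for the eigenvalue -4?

2

L + 4I = [[6, -3, 6], [6, -3, 6], [0, 0, 0]].
This matrix has rank 1, so its null space has dimension 3 − 1 = 2.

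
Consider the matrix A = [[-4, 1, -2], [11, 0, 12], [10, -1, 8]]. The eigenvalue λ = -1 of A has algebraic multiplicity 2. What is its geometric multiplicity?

1

A + 1I = [[-3, 1, -2], [11, 1, 12], [10, -1, 9]].
This matrix has rank 2, so its null space has dimension 3 − 2 = 1.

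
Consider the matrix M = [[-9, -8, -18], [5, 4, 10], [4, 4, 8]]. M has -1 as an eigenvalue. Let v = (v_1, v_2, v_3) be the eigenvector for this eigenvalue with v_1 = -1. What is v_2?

M + 1I = [[-8, -8, -18], [5, 5, 10], [4, 4, 9]].
Solving (M + 1I)v = 0 gives the eigenspace spanned by (-1, 1, 0).
With v_1 = -1, v = (-1, 1, 0), so v_2 = 1.

1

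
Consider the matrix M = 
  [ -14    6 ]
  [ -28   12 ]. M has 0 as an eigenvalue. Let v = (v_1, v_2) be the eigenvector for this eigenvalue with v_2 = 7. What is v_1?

M = [[-14, 6], [-28, 12]].
Solving (M)v = 0 gives the eigenspace spanned by (3, 7).
With v_2 = 7, v = (3, 7), so v_1 = 3.

3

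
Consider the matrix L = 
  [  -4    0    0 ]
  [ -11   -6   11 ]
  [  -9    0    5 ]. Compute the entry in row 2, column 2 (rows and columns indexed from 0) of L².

25

Characteristic polynomial: t^3 + 5t^2 - 26t - 120 = (t - 5)(t + 4)(t + 6), so the eigenvalues are -6, -4, 5.
t=-4: eigenvector (1, 0, 1).
t=-6: eigenvector (0, 1, 0).
t=5: eigenvector (0, 1, 1).
P = [[1, 0, 0], [0, 1, 1], [1, 0, 1]], D = diag(-4, -6, 5), P⁻¹ = [[1, 0, 0], [1, 1, -1], [-1, 0, 1]].
L² = P·diag(16, 36, 25)·P⁻¹ = [[16, 0, 0], [11, 36, -11], [-9, 0, 25]].
The requested entry is 25.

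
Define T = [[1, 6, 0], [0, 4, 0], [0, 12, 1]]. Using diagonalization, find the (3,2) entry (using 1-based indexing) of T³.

252

Characteristic polynomial: r^3 - 6r^2 + 9r - 4 = (r - 4)(r - 1)^2, so the eigenvalues are 1, 1, 4.
r=1: eigenvector (0, 0, 1).
r=4: eigenvector (2, 1, 4).
r=1: eigenvector (1, 0, 0).
P = [[0, 2, 1], [0, 1, 0], [1, 4, 0]], D = diag(1, 4, 1), P⁻¹ = [[0, -4, 1], [0, 1, 0], [1, -2, 0]].
T³ = P·diag(1, 64, 1)·P⁻¹ = [[1, 126, 0], [0, 64, 0], [0, 252, 1]].
The requested entry is 252.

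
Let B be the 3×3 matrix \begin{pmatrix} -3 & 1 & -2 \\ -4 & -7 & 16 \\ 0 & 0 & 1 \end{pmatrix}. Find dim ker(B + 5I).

B + 5I = [[2, 1, -2], [-4, -2, 16], [0, 0, 6]].
This matrix has rank 2, so its null space has dimension 3 − 2 = 1.

1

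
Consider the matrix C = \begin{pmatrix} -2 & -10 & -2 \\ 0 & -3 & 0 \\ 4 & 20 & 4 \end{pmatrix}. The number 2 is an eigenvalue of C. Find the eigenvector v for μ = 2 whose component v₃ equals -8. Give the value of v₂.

0

C − 2I = [[-4, -10, -2], [0, -5, 0], [4, 20, 2]].
Solving (C − 2I)v = 0 gives the eigenspace spanned by (4, 0, -8).
With v₃ = -8, v = (4, 0, -8), so v₂ = 0.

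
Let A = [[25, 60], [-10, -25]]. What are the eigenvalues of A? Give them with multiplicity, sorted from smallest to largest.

Characteristic polynomial: p(s) = s^2 - 25 = (s - 5)(s + 5).
Roots (with multiplicity): -5, 5.

-5, 5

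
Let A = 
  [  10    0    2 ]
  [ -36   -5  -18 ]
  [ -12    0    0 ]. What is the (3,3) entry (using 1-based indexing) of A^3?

-240

Characteristic polynomial: s^3 - 5s^2 - 26s + 120 = (s - 6)(s - 4)(s + 5), so the eigenvalues are -5, 4, 6.
s=6: eigenvector (1, 0, -2).
s=4: eigenvector (-1, -2, 3).
s=-5: eigenvector (0, 1, 0).
P = [[1, -1, 0], [0, -2, 1], [-2, 3, 0]], D = diag(6, 4, -5), P⁻¹ = [[3, 0, 1], [2, 0, 1], [4, 1, 2]].
A³ = P·diag(216, 64, -125)·P⁻¹ = [[520, 0, 152], [-756, -125, -378], [-912, 0, -240]].
The requested entry is -240.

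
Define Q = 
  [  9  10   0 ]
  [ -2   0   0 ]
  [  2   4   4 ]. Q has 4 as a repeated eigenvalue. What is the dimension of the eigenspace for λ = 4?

2

Q − 4I = [[5, 10, 0], [-2, -4, 0], [2, 4, 0]].
This matrix has rank 1, so its null space has dimension 3 − 1 = 2.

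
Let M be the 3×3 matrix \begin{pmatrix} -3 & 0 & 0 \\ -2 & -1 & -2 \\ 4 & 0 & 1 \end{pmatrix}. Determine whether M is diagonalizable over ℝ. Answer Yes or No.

Characteristic polynomial: p(λ) = λ^3 + 3λ^2 - λ - 3 = (λ - 1)(λ + 1)(λ + 3).
All 3 eigenvalues are distinct, so M is diagonalizable.

Yes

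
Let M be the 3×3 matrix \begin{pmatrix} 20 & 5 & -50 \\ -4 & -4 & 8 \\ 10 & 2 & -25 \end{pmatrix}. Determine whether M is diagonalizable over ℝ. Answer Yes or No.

Characteristic polynomial: p(t) = t^3 + 9t^2 + 24t + 20 = (t + 2)^2(t + 5).
t = -2 has algebraic multiplicity 2; rank(M + 2I) = 2, so geometric multiplicity = 1.
Geometric multiplicity < algebraic multiplicity, so M is not diagonalizable.

No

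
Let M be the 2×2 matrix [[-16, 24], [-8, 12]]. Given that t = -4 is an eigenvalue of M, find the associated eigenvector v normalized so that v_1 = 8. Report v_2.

4

M + 4I = [[-12, 24], [-8, 16]].
Solving (M + 4I)v = 0 gives the eigenspace spanned by (8, 4).
With v_1 = 8, v = (8, 4), so v_2 = 4.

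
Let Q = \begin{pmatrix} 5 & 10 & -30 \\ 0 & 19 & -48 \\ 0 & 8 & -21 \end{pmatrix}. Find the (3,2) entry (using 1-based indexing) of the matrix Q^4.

-544

Characteristic polynomial: r^3 - 3r^2 - 25r + 75 = (r - 5)(r - 3)(r + 5), so the eigenvalues are -5, 3, 5.
r=5: eigenvector (1, 0, 0).
r=-5: eigenvector (1, 2, 1).
r=3: eigenvector (0, -3, -1).
P = [[1, 1, 0], [0, 2, -3], [0, 1, -1]], D = diag(5, -5, 3), P⁻¹ = [[1, 1, -3], [0, -1, 3], [0, -1, 2]].
Q⁴ = P·diag(625, 625, 81)·P⁻¹ = [[625, 0, 0], [0, -1007, 3264], [0, -544, 1713]].
The requested entry is -544.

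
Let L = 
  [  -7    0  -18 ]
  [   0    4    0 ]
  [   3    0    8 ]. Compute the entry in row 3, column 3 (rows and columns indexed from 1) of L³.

Characteristic polynomial: t^3 - 5t^2 + 2t + 8 = (t - 4)(t - 2)(t + 1), so the eigenvalues are -1, 2, 4.
t=-1: eigenvector (3, 0, -1).
t=2: eigenvector (-2, 0, 1).
t=4: eigenvector (0, 1, 0).
P = [[3, -2, 0], [0, 0, 1], [-1, 1, 0]], D = diag(-1, 2, 4), P⁻¹ = [[1, 0, 2], [1, 0, 3], [0, 1, 0]].
L³ = P·diag(-1, 8, 64)·P⁻¹ = [[-19, 0, -54], [0, 64, 0], [9, 0, 26]].
The requested entry is 26.

26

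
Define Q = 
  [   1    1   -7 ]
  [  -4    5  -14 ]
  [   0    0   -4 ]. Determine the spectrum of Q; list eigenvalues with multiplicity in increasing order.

-4, 3, 3

Characteristic polynomial: p(t) = t^3 - 2t^2 - 15t + 36 = (t - 3)^2(t + 4).
Roots (with multiplicity): -4, 3, 3.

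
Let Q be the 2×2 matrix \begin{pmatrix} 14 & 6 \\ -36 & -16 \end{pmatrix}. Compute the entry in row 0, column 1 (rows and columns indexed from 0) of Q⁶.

Characteristic polynomial: μ^2 + 2μ - 8 = (μ - 2)(μ + 4), so the eigenvalues are -4, 2.
μ=-4: eigenvector (-1, 3).
μ=2: eigenvector (1, -2).
P = [[-1, 1], [3, -2]], D = diag(-4, 2), P⁻¹ = [[2, 1], [3, 1]].
Q⁶ = P·diag(4096, 64)·P⁻¹ = [[-8000, -4032], [24192, 12160]].
The requested entry is -4032.

-4032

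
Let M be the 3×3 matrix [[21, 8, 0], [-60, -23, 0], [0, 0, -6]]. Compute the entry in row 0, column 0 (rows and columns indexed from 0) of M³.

141

Characteristic polynomial: s^3 + 8s^2 + 9s - 18 = (s - 1)(s + 3)(s + 6), so the eigenvalues are -6, -3, 1.
s=1: eigenvector (2, -5, 0).
s=-6: eigenvector (0, 0, 1).
s=-3: eigenvector (-1, 3, 0).
P = [[2, 0, -1], [-5, 0, 3], [0, 1, 0]], D = diag(1, -6, -3), P⁻¹ = [[3, 1, 0], [0, 0, 1], [5, 2, 0]].
M³ = P·diag(1, -216, -27)·P⁻¹ = [[141, 56, 0], [-420, -167, 0], [0, 0, -216]].
The requested entry is 141.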